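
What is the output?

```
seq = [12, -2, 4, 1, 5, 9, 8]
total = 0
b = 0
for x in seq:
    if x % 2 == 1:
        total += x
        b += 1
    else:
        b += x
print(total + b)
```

40

x=12: not odd; b=12
x=-2: not odd; b=10
x=4: not odd; b=14
x=1: odd, total = 0+1 = 1; b=15
x=5: odd, total = 1+5 = 6; b=16
x=9: odd, total = 6+9 = 15; b=17
x=8: not odd; b=25
total+b = 15+25 = 40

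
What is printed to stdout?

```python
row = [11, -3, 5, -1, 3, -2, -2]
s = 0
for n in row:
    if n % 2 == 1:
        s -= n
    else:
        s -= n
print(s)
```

n=11: odd, s = 0-11 = -11
n=-3: odd, s = (-11)-(-3) = -8
n=5: odd, s = (-8)-5 = -13
n=-1: odd, s = (-13)-(-1) = -12
n=3: odd, s = (-12)-3 = -15
n=-2: not odd, s = (-15)-(-2) = -13
n=-2: not odd, s = (-13)-(-2) = -11

-11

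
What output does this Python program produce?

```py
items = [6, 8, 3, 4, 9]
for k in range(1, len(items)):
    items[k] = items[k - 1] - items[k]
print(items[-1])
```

-18

k=1: items[1] = 6-8 = -2 → [6, -2, 3, 4, 9]
k=2: items[2] = (-2)-3 = -5 → [6, -2, -5, 4, 9]
k=3: items[3] = (-5)-4 = -9 → [6, -2, -5, -9, 9]
k=4: items[4] = (-9)-9 = -18 → [6, -2, -5, -9, -18]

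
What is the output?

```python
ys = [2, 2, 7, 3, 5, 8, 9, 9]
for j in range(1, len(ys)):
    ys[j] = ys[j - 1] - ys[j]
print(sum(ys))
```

-126

j=1: ys[1] = 2-2 = 0 → [2, 0, 7, 3, 5, 8, 9, 9]
j=2: ys[2] = 0-7 = -7 → [2, 0, -7, 3, 5, 8, 9, 9]
j=3: ys[3] = (-7)-3 = -10 → [2, 0, -7, -10, 5, 8, 9, 9]
j=4: ys[4] = (-10)-5 = -15 → [2, 0, -7, -10, -15, 8, 9, 9]
j=5: ys[5] = (-15)-8 = -23 → [2, 0, -7, -10, -15, -23, 9, 9]
j=6: ys[6] = (-23)-9 = -32 → [2, 0, -7, -10, -15, -23, -32, 9]
j=7: ys[7] = (-32)-9 = -41 → [2, 0, -7, -10, -15, -23, -32, -41]
sum = -126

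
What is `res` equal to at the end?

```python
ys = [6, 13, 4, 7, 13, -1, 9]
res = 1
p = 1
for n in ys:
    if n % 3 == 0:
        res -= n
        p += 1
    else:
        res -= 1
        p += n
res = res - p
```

-58

n=6: %3==0, res = 1-6 = -5; p=2
n=13: not %3==0, res = (-5)-1 = -6; p=15
n=4: not %3==0, res = (-6)-1 = -7; p=19
n=7: not %3==0, res = (-7)-1 = -8; p=26
n=13: not %3==0, res = (-8)-1 = -9; p=39
n=-1: not %3==0, res = (-9)-1 = -10; p=38
n=9: %3==0, res = (-10)-9 = -19; p=39
res-p = (-19)-39 = -58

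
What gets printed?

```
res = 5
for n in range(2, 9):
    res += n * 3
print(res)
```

110

n=2: res = 5+2*3 = 11
n=3: res = 11+3*3 = 20
n=4: res = 20+4*3 = 32
n=5: res = 32+5*3 = 47
n=6: res = 47+6*3 = 65
n=7: res = 65+7*3 = 86
n=8: res = 86+8*3 = 110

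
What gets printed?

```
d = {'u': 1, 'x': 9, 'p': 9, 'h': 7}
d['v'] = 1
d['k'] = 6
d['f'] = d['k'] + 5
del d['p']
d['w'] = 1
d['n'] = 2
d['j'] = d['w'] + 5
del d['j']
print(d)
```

{'u': 1, 'x': 9, 'h': 7, 'v': 1, 'k': 6, 'f': 11, 'w': 1, 'n': 2}

d['v'] = 1 → {'u': 1, 'x': 9, 'p': 9, 'h': 7, 'v': 1}
d['k'] = 6 → {'u': 1, 'x': 9, 'p': 9, 'h': 7, 'v': 1, 'k': 6}
d['f'] = d['k']+5 = 11 → {'u': 1, 'x': 9, 'p': 9, 'h': 7, 'v': 1, 'k': 6, 'f': 11}
del 'p' → {'u': 1, 'x': 9, 'h': 7, 'v': 1, 'k': 6, 'f': 11}
d['w'] = 1 → {'u': 1, 'x': 9, 'h': 7, 'v': 1, 'k': 6, 'f': 11, 'w': 1}
d['n'] = 2 → {'u': 1, 'x': 9, 'h': 7, 'v': 1, 'k': 6, 'f': 11, 'w': 1, 'n': 2}
d['j'] = d['w']+5 = 6 → {'u': 1, 'x': 9, 'h': 7, 'v': 1, 'k': 6, 'f': 11, 'w': 1, 'n': 2, 'j': 6}
del 'j' → {'u': 1, 'x': 9, 'h': 7, 'v': 1, 'k': 6, 'f': 11, 'w': 1, 'n': 2}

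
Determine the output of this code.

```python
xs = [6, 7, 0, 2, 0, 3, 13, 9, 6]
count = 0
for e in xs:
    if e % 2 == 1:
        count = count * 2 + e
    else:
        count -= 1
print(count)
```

62

e=6: not odd, count = 0-1 = -1
e=7: odd, count = (-1)*2+7 = 5
e=0: not odd, count = 5-1 = 4
e=2: not odd, count = 4-1 = 3
e=0: not odd, count = 3-1 = 2
e=3: odd, count = 2*2+3 = 7
e=13: odd, count = 7*2+13 = 27
e=9: odd, count = 27*2+9 = 63
e=6: not odd, count = 63-1 = 62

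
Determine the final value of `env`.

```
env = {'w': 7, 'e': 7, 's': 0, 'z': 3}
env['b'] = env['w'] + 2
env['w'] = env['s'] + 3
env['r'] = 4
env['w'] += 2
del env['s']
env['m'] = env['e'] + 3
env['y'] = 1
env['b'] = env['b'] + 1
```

{'w': 5, 'e': 7, 'z': 3, 'b': 10, 'r': 4, 'm': 10, 'y': 1}

env['b'] = env['w']+2 = 9 → {'w': 7, 'e': 7, 's': 0, 'z': 3, 'b': 9}
env['w'] = env['s']+3 = 3 → {'w': 3, 'e': 7, 's': 0, 'z': 3, 'b': 9}
env['r'] = 4 → {'w': 3, 'e': 7, 's': 0, 'z': 3, 'b': 9, 'r': 4}
env['w'] = 3+2 = 5 → {'w': 5, 'e': 7, 's': 0, 'z': 3, 'b': 9, 'r': 4}
del 's' → {'w': 5, 'e': 7, 'z': 3, 'b': 9, 'r': 4}
env['m'] = env['e']+3 = 10 → {'w': 5, 'e': 7, 'z': 3, 'b': 9, 'r': 4, 'm': 10}
env['y'] = 1 → {'w': 5, 'e': 7, 'z': 3, 'b': 9, 'r': 4, 'm': 10, 'y': 1}
env['b'] = env['b']+1 = 10 → {'w': 5, 'e': 7, 'z': 3, 'b': 10, 'r': 4, 'm': 10, 'y': 1}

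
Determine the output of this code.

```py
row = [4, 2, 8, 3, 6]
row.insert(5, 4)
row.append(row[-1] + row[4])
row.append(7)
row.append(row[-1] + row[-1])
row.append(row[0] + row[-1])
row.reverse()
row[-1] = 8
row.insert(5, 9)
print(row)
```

insert 4 at 5 → [4, 2, 8, 3, 6, 4]
append row[-1]+row[4] = 4+6 = 10 → [4, 2, 8, 3, 6, 4, 10]
append 7 → [4, 2, 8, 3, 6, 4, 10, 7]
append row[-1]+row[-1] = 7+7 = 14 → [4, 2, 8, 3, 6, 4, 10, 7, 14]
append row[0]+row[-1] = 4+14 = 18 → [4, 2, 8, 3, 6, 4, 10, 7, 14, 18]
reverse → [18, 14, 7, 10, 4, 6, 3, 8, 2, 4]
row[-1] = 8 → [18, 14, 7, 10, 4, 6, 3, 8, 2, 8]
insert 9 at 5 → [18, 14, 7, 10, 4, 9, 6, 3, 8, 2, 8]

[18, 14, 7, 10, 4, 9, 6, 3, 8, 2, 8]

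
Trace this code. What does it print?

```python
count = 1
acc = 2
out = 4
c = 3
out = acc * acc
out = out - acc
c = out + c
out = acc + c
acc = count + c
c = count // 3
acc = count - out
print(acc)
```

out = 2*2 = 4
out = 4-2 = 2
c = 2+3 = 5
out = 2+5 = 7
acc = 1+5 = 6
c = 1//3 = 0
acc = 1-7 = -6

-6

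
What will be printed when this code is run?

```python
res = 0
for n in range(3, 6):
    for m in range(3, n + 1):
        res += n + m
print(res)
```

48

n=3,m=3: res = 0+6 = 6
n=4,m=3: res = 6+7 = 13
n=4,m=4: res = 13+8 = 21
n=5,m=3: res = 21+8 = 29
n=5,m=4: res = 29+9 = 38
n=5,m=5: res = 38+10 = 48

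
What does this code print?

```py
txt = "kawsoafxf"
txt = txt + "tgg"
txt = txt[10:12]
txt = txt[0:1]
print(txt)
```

+ 'tgg' → 'kawsoafxftgg'
slice [10:12] → 'gg'
slice [0:1] → 'g'

g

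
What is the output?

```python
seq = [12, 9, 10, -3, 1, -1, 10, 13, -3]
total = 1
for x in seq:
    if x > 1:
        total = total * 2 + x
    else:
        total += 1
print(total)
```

x=12: >1, total = 1*2+12 = 14
x=9: >1, total = 14*2+9 = 37
x=10: >1, total = 37*2+10 = 84
x=-3: not >1, total = 84+1 = 85
x=1: not >1, total = 85+1 = 86
x=-1: not >1, total = 86+1 = 87
x=10: >1, total = 87*2+10 = 184
x=13: >1, total = 184*2+13 = 381
x=-3: not >1, total = 381+1 = 382

382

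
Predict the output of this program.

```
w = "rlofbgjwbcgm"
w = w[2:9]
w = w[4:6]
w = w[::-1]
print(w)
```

slice [2:9] → 'ofbgjwb'
slice [4:6] → 'jw'
reverse → 'wj'

wj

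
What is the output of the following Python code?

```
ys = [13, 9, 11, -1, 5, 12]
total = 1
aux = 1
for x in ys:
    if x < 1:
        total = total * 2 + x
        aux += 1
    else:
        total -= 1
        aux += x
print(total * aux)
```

x=13: not <1, total = 1-1 = 0; aux=14
x=9: not <1, total = 0-1 = -1; aux=23
x=11: not <1, total = (-1)-1 = -2; aux=34
x=-1: <1, total = (-2)*2+(-1) = -5; aux=35
x=5: not <1, total = (-5)-1 = -6; aux=40
x=12: not <1, total = (-6)-1 = -7; aux=52
total*aux = (-7)*52 = -364

-364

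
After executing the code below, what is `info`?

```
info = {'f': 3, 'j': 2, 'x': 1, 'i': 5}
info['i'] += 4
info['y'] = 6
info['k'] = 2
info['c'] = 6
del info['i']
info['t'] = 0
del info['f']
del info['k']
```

info['i'] = 5+4 = 9 → {'f': 3, 'j': 2, 'x': 1, 'i': 9}
info['y'] = 6 → {'f': 3, 'j': 2, 'x': 1, 'i': 9, 'y': 6}
info['k'] = 2 → {'f': 3, 'j': 2, 'x': 1, 'i': 9, 'y': 6, 'k': 2}
info['c'] = 6 → {'f': 3, 'j': 2, 'x': 1, 'i': 9, 'y': 6, 'k': 2, 'c': 6}
del 'i' → {'f': 3, 'j': 2, 'x': 1, 'y': 6, 'k': 2, 'c': 6}
info['t'] = 0 → {'f': 3, 'j': 2, 'x': 1, 'y': 6, 'k': 2, 'c': 6, 't': 0}
del 'f' → {'j': 2, 'x': 1, 'y': 6, 'k': 2, 'c': 6, 't': 0}
del 'k' → {'j': 2, 'x': 1, 'y': 6, 'c': 6, 't': 0}

{'j': 2, 'x': 1, 'y': 6, 'c': 6, 't': 0}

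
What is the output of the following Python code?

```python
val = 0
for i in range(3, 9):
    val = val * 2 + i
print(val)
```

246

i=3: val = 0*2+3 = 3
i=4: val = 3*2+4 = 10
i=5: val = 10*2+5 = 25
i=6: val = 25*2+6 = 56
i=7: val = 56*2+7 = 119
i=8: val = 119*2+8 = 246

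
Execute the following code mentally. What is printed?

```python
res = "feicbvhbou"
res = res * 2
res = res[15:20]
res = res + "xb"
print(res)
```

vhbouxb

repeat ×2 → 'feicbvhboufeicbvhbou'
slice [15:20] → 'vhbou'
+ 'xb' → 'vhbouxb'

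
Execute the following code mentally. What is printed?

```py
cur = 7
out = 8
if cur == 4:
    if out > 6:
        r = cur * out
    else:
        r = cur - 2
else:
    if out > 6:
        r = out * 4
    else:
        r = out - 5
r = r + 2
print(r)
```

34

cur=7, out=8
cur == 4 is False; out > 6 is True
→ r = out * 4 = 32
r = 32+2 = 34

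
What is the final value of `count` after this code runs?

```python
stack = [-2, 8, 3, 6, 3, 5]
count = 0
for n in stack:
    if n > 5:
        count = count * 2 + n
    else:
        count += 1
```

n=-2: not >5, count = 0+1 = 1
n=8: >5, count = 1*2+8 = 10
n=3: not >5, count = 10+1 = 11
n=6: >5, count = 11*2+6 = 28
n=3: not >5, count = 28+1 = 29
n=5: not >5, count = 29+1 = 30

30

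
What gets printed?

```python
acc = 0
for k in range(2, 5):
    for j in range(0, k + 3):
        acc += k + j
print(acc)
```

102

k=2,j=0: acc = 0+2 = 2
k=2,j=1: acc = 2+3 = 5
k=2,j=2: acc = 5+4 = 9
k=2,j=3: acc = 9+5 = 14
k=2,j=4: acc = 14+6 = 20
k=3,j=0: acc = 20+3 = 23
k=3,j=1: acc = 23+4 = 27
k=3,j=2: acc = 27+5 = 32
k=3,j=3: acc = 32+6 = 38
k=3,j=4: acc = 38+7 = 45
k=3,j=5: acc = 45+8 = 53
k=4,j=0: acc = 53+4 = 57
k=4,j=1: acc = 57+5 = 62
k=4,j=2: acc = 62+6 = 68
k=4,j=3: acc = 68+7 = 75
k=4,j=4: acc = 75+8 = 83
k=4,j=5: acc = 83+9 = 92
k=4,j=6: acc = 92+10 = 102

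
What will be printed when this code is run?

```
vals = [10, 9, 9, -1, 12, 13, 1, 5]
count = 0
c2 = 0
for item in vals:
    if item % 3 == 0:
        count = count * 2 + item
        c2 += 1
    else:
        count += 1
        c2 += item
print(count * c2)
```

2449

item=10: not %3==0, count = 0+1 = 1; c2=10
item=9: %3==0, count = 1*2+9 = 11; c2=11
item=9: %3==0, count = 11*2+9 = 31; c2=12
item=-1: not %3==0, count = 31+1 = 32; c2=11
item=12: %3==0, count = 32*2+12 = 76; c2=12
item=13: not %3==0, count = 76+1 = 77; c2=25
item=1: not %3==0, count = 77+1 = 78; c2=26
item=5: not %3==0, count = 78+1 = 79; c2=31
count*c2 = 79*31 = 2449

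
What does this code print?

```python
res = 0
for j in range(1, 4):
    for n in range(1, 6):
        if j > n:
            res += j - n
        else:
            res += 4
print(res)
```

52

j=1,n=1: not 1>1, res = 0+4 = 4
j=1,n=2: not 1>2, res = 4+4 = 8
j=1,n=3: not 1>3, res = 8+4 = 12
j=1,n=4: not 1>4, res = 12+4 = 16
j=1,n=5: not 1>5, res = 16+4 = 20
j=2,n=1: 2>1, res = 20+1 = 21
j=2,n=2: not 2>2, res = 21+4 = 25
j=2,n=3: not 2>3, res = 25+4 = 29
j=2,n=4: not 2>4, res = 29+4 = 33
j=2,n=5: not 2>5, res = 33+4 = 37
j=3,n=1: 3>1, res = 37+2 = 39
j=3,n=2: 3>2, res = 39+1 = 40
j=3,n=3: not 3>3, res = 40+4 = 44
j=3,n=4: not 3>4, res = 44+4 = 48
j=3,n=5: not 3>5, res = 48+4 = 52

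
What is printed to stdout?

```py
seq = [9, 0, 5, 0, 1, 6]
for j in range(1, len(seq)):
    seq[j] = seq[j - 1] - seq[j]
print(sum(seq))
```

26

j=1: seq[1] = 9-0 = 9 → [9, 9, 5, 0, 1, 6]
j=2: seq[2] = 9-5 = 4 → [9, 9, 4, 0, 1, 6]
j=3: seq[3] = 4-0 = 4 → [9, 9, 4, 4, 1, 6]
j=4: seq[4] = 4-1 = 3 → [9, 9, 4, 4, 3, 6]
j=5: seq[5] = 3-6 = -3 → [9, 9, 4, 4, 3, -3]
sum = 26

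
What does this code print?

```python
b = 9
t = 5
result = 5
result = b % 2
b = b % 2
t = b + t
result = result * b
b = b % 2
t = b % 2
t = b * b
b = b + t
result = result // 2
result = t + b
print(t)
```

result = 9%2 = 1
b = 9%2 = 1
t = 1+5 = 6
result = 1*1 = 1
b = 1%2 = 1
t = 1%2 = 1
t = 1*1 = 1
b = 1+1 = 2
result = 1//2 = 0
result = 1+2 = 3

1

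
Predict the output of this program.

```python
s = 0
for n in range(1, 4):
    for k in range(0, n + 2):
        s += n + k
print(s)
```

n=1,k=0: s = 0+1 = 1
n=1,k=1: s = 1+2 = 3
n=1,k=2: s = 3+3 = 6
n=2,k=0: s = 6+2 = 8
n=2,k=1: s = 8+3 = 11
n=2,k=2: s = 11+4 = 15
n=2,k=3: s = 15+5 = 20
n=3,k=0: s = 20+3 = 23
n=3,k=1: s = 23+4 = 27
n=3,k=2: s = 27+5 = 32
n=3,k=3: s = 32+6 = 38
n=3,k=4: s = 38+7 = 45

45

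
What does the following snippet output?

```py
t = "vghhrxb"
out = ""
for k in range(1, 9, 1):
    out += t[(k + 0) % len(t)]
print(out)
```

ghhrxbvg

k=1: add t[1]='g' → 'g'
k=2: add t[2]='h' → 'gh'
k=3: add t[3]='h' → 'ghh'
k=4: add t[4]='r' → 'ghhr'
k=5: add t[5]='x' → 'ghhrx'
k=6: add t[6]='b' → 'ghhrxb'
k=7: add t[0]='v' → 'ghhrxbv'
k=8: add t[1]='g' → 'ghhrxbvg'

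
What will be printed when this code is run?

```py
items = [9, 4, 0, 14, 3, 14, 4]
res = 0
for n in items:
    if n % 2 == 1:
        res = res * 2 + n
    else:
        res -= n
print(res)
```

n=9: odd, res = 0*2+9 = 9
n=4: not odd, res = 9-4 = 5
n=0: not odd, res = 5-0 = 5
n=14: not odd, res = 5-14 = -9
n=3: odd, res = (-9)*2+3 = -15
n=14: not odd, res = (-15)-14 = -29
n=4: not odd, res = (-29)-4 = -33

-33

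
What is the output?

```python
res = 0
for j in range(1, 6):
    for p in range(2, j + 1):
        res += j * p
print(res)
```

j=2,p=2: res = 0+4 = 4
j=3,p=2: res = 4+6 = 10
j=3,p=3: res = 10+9 = 19
j=4,p=2: res = 19+8 = 27
j=4,p=3: res = 27+12 = 39
j=4,p=4: res = 39+16 = 55
j=5,p=2: res = 55+10 = 65
j=5,p=3: res = 65+15 = 80
j=5,p=4: res = 80+20 = 100
j=5,p=5: res = 100+25 = 125

125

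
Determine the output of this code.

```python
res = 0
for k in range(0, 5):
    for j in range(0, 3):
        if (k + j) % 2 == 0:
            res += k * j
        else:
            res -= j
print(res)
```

9

k=0,j=0: even sum, res = 0+0 = 0
k=0,j=1: odd sum, res = 0-1 = -1
k=0,j=2: even sum, res = (-1)+0 = -1
k=1,j=0: odd sum, res = (-1)-0 = -1
k=1,j=1: even sum, res = (-1)+1 = 0
k=1,j=2: odd sum, res = 0-2 = -2
k=2,j=0: even sum, res = (-2)+0 = -2
k=2,j=1: odd sum, res = (-2)-1 = -3
k=2,j=2: even sum, res = (-3)+4 = 1
k=3,j=0: odd sum, res = 1-0 = 1
k=3,j=1: even sum, res = 1+3 = 4
k=3,j=2: odd sum, res = 4-2 = 2
k=4,j=0: even sum, res = 2+0 = 2
k=4,j=1: odd sum, res = 2-1 = 1
k=4,j=2: even sum, res = 1+8 = 9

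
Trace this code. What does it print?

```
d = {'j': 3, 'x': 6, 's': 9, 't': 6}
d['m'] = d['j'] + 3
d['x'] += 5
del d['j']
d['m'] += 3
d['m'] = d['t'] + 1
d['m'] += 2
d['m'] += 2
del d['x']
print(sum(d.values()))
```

d['m'] = d['j']+3 = 6 → {'j': 3, 'x': 6, 's': 9, 't': 6, 'm': 6}
d['x'] = 6+5 = 11 → {'j': 3, 'x': 11, 's': 9, 't': 6, 'm': 6}
del 'j' → {'x': 11, 's': 9, 't': 6, 'm': 6}
d['m'] = 6+3 = 9 → {'x': 11, 's': 9, 't': 6, 'm': 9}
d['m'] = d['t']+1 = 7 → {'x': 11, 's': 9, 't': 6, 'm': 7}
d['m'] = 7+2 = 9 → {'x': 11, 's': 9, 't': 6, 'm': 9}
d['m'] = 9+2 = 11 → {'x': 11, 's': 9, 't': 6, 'm': 11}
del 'x' → {'s': 9, 't': 6, 'm': 11}
sum of values = 26

26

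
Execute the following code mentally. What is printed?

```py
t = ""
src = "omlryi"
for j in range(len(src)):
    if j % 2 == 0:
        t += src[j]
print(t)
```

oly

j=0: add 'o' → 'o'
j=1: skip
j=2: add 'l' → 'ol'
j=3: skip
j=4: add 'y' → 'oly'
j=5: skip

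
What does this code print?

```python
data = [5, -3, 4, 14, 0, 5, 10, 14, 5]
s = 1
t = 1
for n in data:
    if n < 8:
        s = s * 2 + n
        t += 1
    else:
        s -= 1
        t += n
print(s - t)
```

166

n=5: <8, s = 1*2+5 = 7; t=2
n=-3: <8, s = 7*2+(-3) = 11; t=3
n=4: <8, s = 11*2+4 = 26; t=4
n=14: not <8, s = 26-1 = 25; t=18
n=0: <8, s = 25*2+0 = 50; t=19
n=5: <8, s = 50*2+5 = 105; t=20
n=10: not <8, s = 105-1 = 104; t=30
n=14: not <8, s = 104-1 = 103; t=44
n=5: <8, s = 103*2+5 = 211; t=45
s-t = 211-45 = 166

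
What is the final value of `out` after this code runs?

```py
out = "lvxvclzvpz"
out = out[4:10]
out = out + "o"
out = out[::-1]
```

'ozpvzlc'

slice [4:10] → 'clzvpz'
+ 'o' → 'clzvpzo'
reverse → 'ozpvzlc'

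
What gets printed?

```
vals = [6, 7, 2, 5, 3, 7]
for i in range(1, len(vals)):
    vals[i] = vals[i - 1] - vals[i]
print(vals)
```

i=1: vals[1] = 6-7 = -1 → [6, -1, 2, 5, 3, 7]
i=2: vals[2] = (-1)-2 = -3 → [6, -1, -3, 5, 3, 7]
i=3: vals[3] = (-3)-5 = -8 → [6, -1, -3, -8, 3, 7]
i=4: vals[4] = (-8)-3 = -11 → [6, -1, -3, -8, -11, 7]
i=5: vals[5] = (-11)-7 = -18 → [6, -1, -3, -8, -11, -18]

[6, -1, -3, -8, -11, -18]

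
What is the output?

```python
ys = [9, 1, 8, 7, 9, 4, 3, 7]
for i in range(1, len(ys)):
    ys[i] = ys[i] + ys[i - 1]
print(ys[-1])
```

i=1: ys[1] = 1+9 = 10 → [9, 10, 8, 7, 9, 4, 3, 7]
i=2: ys[2] = 8+10 = 18 → [9, 10, 18, 7, 9, 4, 3, 7]
i=3: ys[3] = 7+18 = 25 → [9, 10, 18, 25, 9, 4, 3, 7]
i=4: ys[4] = 9+25 = 34 → [9, 10, 18, 25, 34, 4, 3, 7]
i=5: ys[5] = 4+34 = 38 → [9, 10, 18, 25, 34, 38, 3, 7]
i=6: ys[6] = 3+38 = 41 → [9, 10, 18, 25, 34, 38, 41, 7]
i=7: ys[7] = 7+41 = 48 → [9, 10, 18, 25, 34, 38, 41, 48]

48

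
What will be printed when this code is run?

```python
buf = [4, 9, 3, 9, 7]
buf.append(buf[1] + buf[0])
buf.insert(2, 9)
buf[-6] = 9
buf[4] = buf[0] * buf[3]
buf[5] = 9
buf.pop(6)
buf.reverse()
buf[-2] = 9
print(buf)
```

append buf[1]+buf[0] = 9+4 = 13 → [4, 9, 3, 9, 7, 13]
insert 9 at 2 → [4, 9, 9, 3, 9, 7, 13]
buf[-6] = 9 → [4, 9, 9, 3, 9, 7, 13]
buf[4] = buf[0]*buf[3] = 4*3 = 12 → [4, 9, 9, 3, 12, 7, 13]
buf[5] = 9 → [4, 9, 9, 3, 12, 9, 13]
pop(6) removes 13 → [4, 9, 9, 3, 12, 9]
reverse → [9, 12, 3, 9, 9, 4]
buf[-2] = 9 → [9, 12, 3, 9, 9, 4]

[9, 12, 3, 9, 9, 4]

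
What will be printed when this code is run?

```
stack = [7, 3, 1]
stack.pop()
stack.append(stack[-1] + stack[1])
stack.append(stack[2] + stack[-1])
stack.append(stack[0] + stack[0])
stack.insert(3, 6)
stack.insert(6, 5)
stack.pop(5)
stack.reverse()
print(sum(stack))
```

pop() removes 1 → [7, 3]
append stack[-1]+stack[1] = 3+3 = 6 → [7, 3, 6]
append stack[2]+stack[-1] = 6+6 = 12 → [7, 3, 6, 12]
append stack[0]+stack[0] = 7+7 = 14 → [7, 3, 6, 12, 14]
insert 6 at 3 → [7, 3, 6, 6, 12, 14]
insert 5 at 6 → [7, 3, 6, 6, 12, 14, 5]
pop(5) removes 14 → [7, 3, 6, 6, 12, 5]
reverse → [5, 12, 6, 6, 3, 7]
sum = 39

39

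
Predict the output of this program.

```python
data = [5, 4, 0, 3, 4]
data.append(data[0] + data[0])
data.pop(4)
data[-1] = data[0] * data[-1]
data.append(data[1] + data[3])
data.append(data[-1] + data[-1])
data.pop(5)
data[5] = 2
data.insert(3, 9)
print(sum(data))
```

append data[0]+data[0] = 5+5 = 10 → [5, 4, 0, 3, 4, 10]
pop(4) removes 4 → [5, 4, 0, 3, 10]
data[-1] = data[0]*data[-1] = 5*10 = 50 → [5, 4, 0, 3, 50]
append data[1]+data[3] = 4+3 = 7 → [5, 4, 0, 3, 50, 7]
append data[-1]+data[-1] = 7+7 = 14 → [5, 4, 0, 3, 50, 7, 14]
pop(5) removes 7 → [5, 4, 0, 3, 50, 14]
data[5] = 2 → [5, 4, 0, 3, 50, 2]
insert 9 at 3 → [5, 4, 0, 9, 3, 50, 2]
sum = 73

73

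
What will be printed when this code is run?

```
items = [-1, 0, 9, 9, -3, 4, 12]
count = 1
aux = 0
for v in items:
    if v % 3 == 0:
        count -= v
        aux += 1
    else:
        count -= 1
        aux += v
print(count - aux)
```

-36

v=-1: not %3==0, count = 1-1 = 0; aux=-1
v=0: %3==0, count = 0-0 = 0; aux=0
v=9: %3==0, count = 0-9 = -9; aux=1
v=9: %3==0, count = (-9)-9 = -18; aux=2
v=-3: %3==0, count = (-18)-(-3) = -15; aux=3
v=4: not %3==0, count = (-15)-1 = -16; aux=7
v=12: %3==0, count = (-16)-12 = -28; aux=8
count-aux = (-28)-8 = -36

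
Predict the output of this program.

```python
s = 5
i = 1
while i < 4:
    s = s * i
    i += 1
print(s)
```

i=1: s = 5*1 = 5
i=2: s = 5*2 = 10
i=3: s = 10*3 = 30

30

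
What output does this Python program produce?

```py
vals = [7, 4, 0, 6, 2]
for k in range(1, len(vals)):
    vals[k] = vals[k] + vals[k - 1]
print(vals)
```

k=1: vals[1] = 4+7 = 11 → [7, 11, 0, 6, 2]
k=2: vals[2] = 0+11 = 11 → [7, 11, 11, 6, 2]
k=3: vals[3] = 6+11 = 17 → [7, 11, 11, 17, 2]
k=4: vals[4] = 2+17 = 19 → [7, 11, 11, 17, 19]

[7, 11, 11, 17, 19]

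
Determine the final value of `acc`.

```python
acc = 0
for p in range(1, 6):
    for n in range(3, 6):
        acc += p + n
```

p=1,n=3: acc = 0+4 = 4
p=1,n=4: acc = 4+5 = 9
p=1,n=5: acc = 9+6 = 15
p=2,n=3: acc = 15+5 = 20
p=2,n=4: acc = 20+6 = 26
p=2,n=5: acc = 26+7 = 33
p=3,n=3: acc = 33+6 = 39
p=3,n=4: acc = 39+7 = 46
p=3,n=5: acc = 46+8 = 54
p=4,n=3: acc = 54+7 = 61
p=4,n=4: acc = 61+8 = 69
p=4,n=5: acc = 69+9 = 78
p=5,n=3: acc = 78+8 = 86
p=5,n=4: acc = 86+9 = 95
p=5,n=5: acc = 95+10 = 105

105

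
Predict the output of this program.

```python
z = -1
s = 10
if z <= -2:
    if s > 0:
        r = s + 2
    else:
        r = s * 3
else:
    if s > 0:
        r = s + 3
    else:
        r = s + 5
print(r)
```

13

z=-1, s=10
z <= -2 is False; s > 0 is True
→ r = s + 3 = 13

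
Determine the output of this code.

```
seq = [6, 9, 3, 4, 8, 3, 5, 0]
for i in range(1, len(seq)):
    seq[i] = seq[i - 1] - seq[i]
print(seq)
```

i=1: seq[1] = 6-9 = -3 → [6, -3, 3, 4, 8, 3, 5, 0]
i=2: seq[2] = (-3)-3 = -6 → [6, -3, -6, 4, 8, 3, 5, 0]
i=3: seq[3] = (-6)-4 = -10 → [6, -3, -6, -10, 8, 3, 5, 0]
i=4: seq[4] = (-10)-8 = -18 → [6, -3, -6, -10, -18, 3, 5, 0]
i=5: seq[5] = (-18)-3 = -21 → [6, -3, -6, -10, -18, -21, 5, 0]
i=6: seq[6] = (-21)-5 = -26 → [6, -3, -6, -10, -18, -21, -26, 0]
i=7: seq[7] = (-26)-0 = -26 → [6, -3, -6, -10, -18, -21, -26, -26]

[6, -3, -6, -10, -18, -21, -26, -26]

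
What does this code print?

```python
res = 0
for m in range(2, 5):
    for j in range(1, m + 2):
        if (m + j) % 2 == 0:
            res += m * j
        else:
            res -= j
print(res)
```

m=2,j=1: odd sum, res = 0-1 = -1
m=2,j=2: even sum, res = (-1)+4 = 3
m=2,j=3: odd sum, res = 3-3 = 0
m=3,j=1: even sum, res = 0+3 = 3
m=3,j=2: odd sum, res = 3-2 = 1
m=3,j=3: even sum, res = 1+9 = 10
m=3,j=4: odd sum, res = 10-4 = 6
m=4,j=1: odd sum, res = 6-1 = 5
m=4,j=2: even sum, res = 5+8 = 13
m=4,j=3: odd sum, res = 13-3 = 10
m=4,j=4: even sum, res = 10+16 = 26
m=4,j=5: odd sum, res = 26-5 = 21

21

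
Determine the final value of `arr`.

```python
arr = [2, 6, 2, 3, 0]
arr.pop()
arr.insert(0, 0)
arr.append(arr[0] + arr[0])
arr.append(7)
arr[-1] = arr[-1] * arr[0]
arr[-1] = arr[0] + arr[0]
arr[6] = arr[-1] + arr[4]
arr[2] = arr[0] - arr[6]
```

[0, 2, -3, 2, 3, 0, 3]

pop() removes 0 → [2, 6, 2, 3]
insert 0 at 0 → [0, 2, 6, 2, 3]
append arr[0]+arr[0] = 0+0 = 0 → [0, 2, 6, 2, 3, 0]
append 7 → [0, 2, 6, 2, 3, 0, 7]
arr[-1] = arr[-1]*arr[0] = 7*0 = 0 → [0, 2, 6, 2, 3, 0, 0]
arr[-1] = arr[0]+arr[0] = 0+0 = 0 → [0, 2, 6, 2, 3, 0, 0]
arr[6] = arr[-1]+arr[4] = 0+3 = 3 → [0, 2, 6, 2, 3, 0, 3]
arr[2] = arr[0]-arr[6] = 0-3 = -3 → [0, 2, -3, 2, 3, 0, 3]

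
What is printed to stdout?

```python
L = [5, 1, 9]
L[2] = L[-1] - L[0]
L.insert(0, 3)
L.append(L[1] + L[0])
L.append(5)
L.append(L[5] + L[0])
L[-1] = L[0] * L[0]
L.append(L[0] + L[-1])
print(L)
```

[3, 5, 1, 4, 8, 5, 9, 12]

L[2] = L[-1]-L[0] = 9-5 = 4 → [5, 1, 4]
insert 3 at 0 → [3, 5, 1, 4]
append L[1]+L[0] = 5+3 = 8 → [3, 5, 1, 4, 8]
append 5 → [3, 5, 1, 4, 8, 5]
append L[5]+L[0] = 5+3 = 8 → [3, 5, 1, 4, 8, 5, 8]
L[-1] = L[0]*L[0] = 3*3 = 9 → [3, 5, 1, 4, 8, 5, 9]
append L[0]+L[-1] = 3+9 = 12 → [3, 5, 1, 4, 8, 5, 9, 12]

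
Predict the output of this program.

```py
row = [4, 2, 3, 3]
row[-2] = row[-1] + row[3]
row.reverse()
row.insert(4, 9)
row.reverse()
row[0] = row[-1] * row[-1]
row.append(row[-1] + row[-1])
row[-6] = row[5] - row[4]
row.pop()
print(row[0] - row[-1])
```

row[-2] = row[-1]+row[3] = 3+3 = 6 → [4, 2, 6, 3]
reverse → [3, 6, 2, 4]
insert 9 at 4 → [3, 6, 2, 4, 9]
reverse → [9, 4, 2, 6, 3]
row[0] = row[-1]*row[-1] = 3*3 = 9 → [9, 4, 2, 6, 3]
append row[-1]+row[-1] = 3+3 = 6 → [9, 4, 2, 6, 3, 6]
row[-6] = row[5]-row[4] = 6-3 = 3 → [3, 4, 2, 6, 3, 6]
pop() removes 6 → [3, 4, 2, 6, 3]
row[0]-row[-1] = 3-3 = 0

0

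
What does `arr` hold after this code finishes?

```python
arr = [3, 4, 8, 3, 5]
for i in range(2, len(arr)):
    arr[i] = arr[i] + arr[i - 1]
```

i=2: arr[2] = 8+4 = 12 → [3, 4, 12, 3, 5]
i=3: arr[3] = 3+12 = 15 → [3, 4, 12, 15, 5]
i=4: arr[4] = 5+15 = 20 → [3, 4, 12, 15, 20]

[3, 4, 12, 15, 20]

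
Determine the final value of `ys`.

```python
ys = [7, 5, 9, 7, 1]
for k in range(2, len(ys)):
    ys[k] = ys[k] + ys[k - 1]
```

[7, 5, 14, 21, 22]

k=2: ys[2] = 9+5 = 14 → [7, 5, 14, 7, 1]
k=3: ys[3] = 7+14 = 21 → [7, 5, 14, 21, 1]
k=4: ys[4] = 1+21 = 22 → [7, 5, 14, 21, 22]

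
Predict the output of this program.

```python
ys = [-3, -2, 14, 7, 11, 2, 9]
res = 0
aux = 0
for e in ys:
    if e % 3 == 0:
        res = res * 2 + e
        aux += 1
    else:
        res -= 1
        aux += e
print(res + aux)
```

27

e=-3: %3==0, res = 0*2+(-3) = -3; aux=1
e=-2: not %3==0, res = (-3)-1 = -4; aux=-1
e=14: not %3==0, res = (-4)-1 = -5; aux=13
e=7: not %3==0, res = (-5)-1 = -6; aux=20
e=11: not %3==0, res = (-6)-1 = -7; aux=31
e=2: not %3==0, res = (-7)-1 = -8; aux=33
e=9: %3==0, res = (-8)*2+9 = -7; aux=34
res+aux = (-7)+34 = 27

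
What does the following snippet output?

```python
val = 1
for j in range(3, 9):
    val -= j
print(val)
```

-32

j=3: val = 1-3 = -2
j=4: val = (-2)-4 = -6
j=5: val = (-6)-5 = -11
j=6: val = (-11)-6 = -17
j=7: val = (-17)-7 = -24
j=8: val = (-24)-8 = -32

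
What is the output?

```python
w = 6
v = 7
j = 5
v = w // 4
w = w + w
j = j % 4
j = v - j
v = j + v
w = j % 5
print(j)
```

0

v = 6//4 = 1
w = 6+6 = 12
j = 5%4 = 1
j = 1-1 = 0
v = 0+1 = 1
w = 0%5 = 0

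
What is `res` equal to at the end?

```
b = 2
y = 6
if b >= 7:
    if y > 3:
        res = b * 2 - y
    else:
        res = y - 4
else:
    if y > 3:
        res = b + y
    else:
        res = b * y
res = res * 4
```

b=2, y=6
b >= 7 is False; y > 3 is True
→ res = b + y = 8
res = 8*4 = 32

32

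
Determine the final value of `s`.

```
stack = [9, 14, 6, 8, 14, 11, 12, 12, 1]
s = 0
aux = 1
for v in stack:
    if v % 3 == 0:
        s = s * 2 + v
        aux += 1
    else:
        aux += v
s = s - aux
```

79

v=9: %3==0, s = 0*2+9 = 9; aux=2
v=14: not %3==0; aux=16
v=6: %3==0, s = 9*2+6 = 24; aux=17
v=8: not %3==0; aux=25
v=14: not %3==0; aux=39
v=11: not %3==0; aux=50
v=12: %3==0, s = 24*2+12 = 60; aux=51
v=12: %3==0, s = 60*2+12 = 132; aux=52
v=1: not %3==0; aux=53
s-aux = 132-53 = 79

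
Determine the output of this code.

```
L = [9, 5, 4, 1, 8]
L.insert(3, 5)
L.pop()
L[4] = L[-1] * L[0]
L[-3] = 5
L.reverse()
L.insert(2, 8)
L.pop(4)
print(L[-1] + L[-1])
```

insert 5 at 3 → [9, 5, 4, 5, 1, 8]
pop() removes 8 → [9, 5, 4, 5, 1]
L[4] = L[-1]*L[0] = 1*9 = 9 → [9, 5, 4, 5, 9]
L[-3] = 5 → [9, 5, 5, 5, 9]
reverse → [9, 5, 5, 5, 9]
insert 8 at 2 → [9, 5, 8, 5, 5, 9]
pop(4) removes 5 → [9, 5, 8, 5, 9]
L[-1]+L[-1] = 9+9 = 18

18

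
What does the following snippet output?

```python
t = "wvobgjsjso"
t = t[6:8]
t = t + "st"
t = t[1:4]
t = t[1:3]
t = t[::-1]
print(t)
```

ts

slice [6:8] → 'sj'
+ 'st' → 'sjst'
slice [1:4] → 'jst'
slice [1:3] → 'st'
reverse → 'ts'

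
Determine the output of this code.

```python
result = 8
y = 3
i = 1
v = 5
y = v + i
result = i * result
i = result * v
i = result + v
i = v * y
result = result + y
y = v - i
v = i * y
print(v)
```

-750

y = 5+1 = 6
result = 1*8 = 8
i = 8*5 = 40
i = 8+5 = 13
i = 5*6 = 30
result = 8+6 = 14
y = 5-30 = -25
v = 30*(-25) = -750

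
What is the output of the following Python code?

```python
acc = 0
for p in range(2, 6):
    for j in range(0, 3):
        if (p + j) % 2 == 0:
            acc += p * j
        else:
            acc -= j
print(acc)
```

14

p=2,j=0: even sum, acc = 0+0 = 0
p=2,j=1: odd sum, acc = 0-1 = -1
p=2,j=2: even sum, acc = (-1)+4 = 3
p=3,j=0: odd sum, acc = 3-0 = 3
p=3,j=1: even sum, acc = 3+3 = 6
p=3,j=2: odd sum, acc = 6-2 = 4
p=4,j=0: even sum, acc = 4+0 = 4
p=4,j=1: odd sum, acc = 4-1 = 3
p=4,j=2: even sum, acc = 3+8 = 11
p=5,j=0: odd sum, acc = 11-0 = 11
p=5,j=1: even sum, acc = 11+5 = 16
p=5,j=2: odd sum, acc = 16-2 = 14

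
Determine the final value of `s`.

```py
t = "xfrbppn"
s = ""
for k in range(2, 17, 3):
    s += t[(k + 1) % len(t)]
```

'bnrpf'

k=2: add t[3]='b' → 'b'
k=5: add t[6]='n' → 'bn'
k=8: add t[2]='r' → 'bnr'
k=11: add t[5]='p' → 'bnrp'
k=14: add t[1]='f' → 'bnrpf'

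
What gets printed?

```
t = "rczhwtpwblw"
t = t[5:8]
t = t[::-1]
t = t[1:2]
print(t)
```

slice [5:8] → 'tpw'
reverse → 'wpt'
slice [1:2] → 'p'

p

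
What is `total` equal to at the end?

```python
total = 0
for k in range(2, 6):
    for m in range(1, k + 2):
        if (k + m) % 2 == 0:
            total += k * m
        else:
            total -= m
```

54

k=2,m=1: odd sum, total = 0-1 = -1
k=2,m=2: even sum, total = (-1)+4 = 3
k=2,m=3: odd sum, total = 3-3 = 0
k=3,m=1: even sum, total = 0+3 = 3
k=3,m=2: odd sum, total = 3-2 = 1
k=3,m=3: even sum, total = 1+9 = 10
k=3,m=4: odd sum, total = 10-4 = 6
k=4,m=1: odd sum, total = 6-1 = 5
k=4,m=2: even sum, total = 5+8 = 13
k=4,m=3: odd sum, total = 13-3 = 10
k=4,m=4: even sum, total = 10+16 = 26
k=4,m=5: odd sum, total = 26-5 = 21
k=5,m=1: even sum, total = 21+5 = 26
k=5,m=2: odd sum, total = 26-2 = 24
k=5,m=3: even sum, total = 24+15 = 39
k=5,m=4: odd sum, total = 39-4 = 35
k=5,m=5: even sum, total = 35+25 = 60
k=5,m=6: odd sum, total = 60-6 = 54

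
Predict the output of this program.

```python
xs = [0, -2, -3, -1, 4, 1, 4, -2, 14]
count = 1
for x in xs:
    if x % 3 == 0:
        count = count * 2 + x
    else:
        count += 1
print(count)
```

x=0: %3==0, count = 1*2+0 = 2
x=-2: not %3==0, count = 2+1 = 3
x=-3: %3==0, count = 3*2+(-3) = 3
x=-1: not %3==0, count = 3+1 = 4
x=4: not %3==0, count = 4+1 = 5
x=1: not %3==0, count = 5+1 = 6
x=4: not %3==0, count = 6+1 = 7
x=-2: not %3==0, count = 7+1 = 8
x=14: not %3==0, count = 8+1 = 9

9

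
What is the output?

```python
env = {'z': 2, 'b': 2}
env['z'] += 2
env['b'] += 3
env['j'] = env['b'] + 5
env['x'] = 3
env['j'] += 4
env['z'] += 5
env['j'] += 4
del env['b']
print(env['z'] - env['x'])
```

6

env['z'] = 2+2 = 4 → {'z': 4, 'b': 2}
env['b'] = 2+3 = 5 → {'z': 4, 'b': 5}
env['j'] = env['b']+5 = 10 → {'z': 4, 'b': 5, 'j': 10}
env['x'] = 3 → {'z': 4, 'b': 5, 'j': 10, 'x': 3}
env['j'] = 10+4 = 14 → {'z': 4, 'b': 5, 'j': 14, 'x': 3}
env['z'] = 4+5 = 9 → {'z': 9, 'b': 5, 'j': 14, 'x': 3}
env['j'] = 14+4 = 18 → {'z': 9, 'b': 5, 'j': 18, 'x': 3}
del 'b' → {'z': 9, 'j': 18, 'x': 3}
env['z']-env['x'] = 9-3 = 6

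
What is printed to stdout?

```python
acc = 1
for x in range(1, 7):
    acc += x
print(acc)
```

x=1: acc = 1+1 = 2
x=2: acc = 2+2 = 4
x=3: acc = 4+3 = 7
x=4: acc = 7+4 = 11
x=5: acc = 11+5 = 16
x=6: acc = 16+6 = 22

22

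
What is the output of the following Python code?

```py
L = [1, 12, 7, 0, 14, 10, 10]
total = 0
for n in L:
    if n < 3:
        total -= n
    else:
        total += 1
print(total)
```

4

n=1: <3, total = 0-1 = -1
n=12: not <3, total = (-1)+1 = 0
n=7: not <3, total = 0+1 = 1
n=0: <3, total = 1-0 = 1
n=14: not <3, total = 1+1 = 2
n=10: not <3, total = 2+1 = 3
n=10: not <3, total = 3+1 = 4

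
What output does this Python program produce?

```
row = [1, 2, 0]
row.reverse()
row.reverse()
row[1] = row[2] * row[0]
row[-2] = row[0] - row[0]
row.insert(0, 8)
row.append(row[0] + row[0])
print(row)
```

reverse → [0, 2, 1]
reverse → [1, 2, 0]
row[1] = row[2]*row[0] = 0*1 = 0 → [1, 0, 0]
row[-2] = row[0]-row[0] = 1-1 = 0 → [1, 0, 0]
insert 8 at 0 → [8, 1, 0, 0]
append row[0]+row[0] = 8+8 = 16 → [8, 1, 0, 0, 16]

[8, 1, 0, 0, 16]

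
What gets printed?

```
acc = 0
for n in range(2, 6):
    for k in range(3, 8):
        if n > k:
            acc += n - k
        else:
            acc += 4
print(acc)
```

72

n=2,k=3: not 2>3, acc = 0+4 = 4
n=2,k=4: not 2>4, acc = 4+4 = 8
n=2,k=5: not 2>5, acc = 8+4 = 12
n=2,k=6: not 2>6, acc = 12+4 = 16
n=2,k=7: not 2>7, acc = 16+4 = 20
n=3,k=3: not 3>3, acc = 20+4 = 24
n=3,k=4: not 3>4, acc = 24+4 = 28
n=3,k=5: not 3>5, acc = 28+4 = 32
n=3,k=6: not 3>6, acc = 32+4 = 36
n=3,k=7: not 3>7, acc = 36+4 = 40
n=4,k=3: 4>3, acc = 40+1 = 41
n=4,k=4: not 4>4, acc = 41+4 = 45
n=4,k=5: not 4>5, acc = 45+4 = 49
n=4,k=6: not 4>6, acc = 49+4 = 53
n=4,k=7: not 4>7, acc = 53+4 = 57
n=5,k=3: 5>3, acc = 57+2 = 59
n=5,k=4: 5>4, acc = 59+1 = 60
n=5,k=5: not 5>5, acc = 60+4 = 64
n=5,k=6: not 5>6, acc = 64+4 = 68
n=5,k=7: not 5>7, acc = 68+4 = 72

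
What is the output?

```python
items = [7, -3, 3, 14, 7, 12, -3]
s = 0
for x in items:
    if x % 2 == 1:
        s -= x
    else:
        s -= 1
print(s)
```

x=7: odd, s = 0-7 = -7
x=-3: odd, s = (-7)-(-3) = -4
x=3: odd, s = (-4)-3 = -7
x=14: not odd, s = (-7)-1 = -8
x=7: odd, s = (-8)-7 = -15
x=12: not odd, s = (-15)-1 = -16
x=-3: odd, s = (-16)-(-3) = -13

-13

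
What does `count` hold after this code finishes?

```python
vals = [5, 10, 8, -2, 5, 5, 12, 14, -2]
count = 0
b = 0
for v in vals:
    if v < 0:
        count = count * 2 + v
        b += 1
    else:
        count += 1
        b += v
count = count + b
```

v=5: not <0, count = 0+1 = 1; b=5
v=10: not <0, count = 1+1 = 2; b=15
v=8: not <0, count = 2+1 = 3; b=23
v=-2: <0, count = 3*2+(-2) = 4; b=24
v=5: not <0, count = 4+1 = 5; b=29
v=5: not <0, count = 5+1 = 6; b=34
v=12: not <0, count = 6+1 = 7; b=46
v=14: not <0, count = 7+1 = 8; b=60
v=-2: <0, count = 8*2+(-2) = 14; b=61
count+b = 14+61 = 75

75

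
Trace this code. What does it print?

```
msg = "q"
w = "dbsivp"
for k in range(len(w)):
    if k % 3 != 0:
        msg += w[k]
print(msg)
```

k=0: skip
k=1: add 'b' → 'qb'
k=2: add 's' → 'qbs'
k=3: skip
k=4: add 'v' → 'qbsv'
k=5: add 'p' → 'qbsvp'

qbsvp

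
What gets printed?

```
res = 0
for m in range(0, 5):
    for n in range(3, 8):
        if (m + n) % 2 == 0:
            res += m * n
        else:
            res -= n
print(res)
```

m=0,n=3: odd sum, res = 0-3 = -3
m=0,n=4: even sum, res = (-3)+0 = -3
m=0,n=5: odd sum, res = (-3)-5 = -8
m=0,n=6: even sum, res = (-8)+0 = -8
m=0,n=7: odd sum, res = (-8)-7 = -15
m=1,n=3: even sum, res = (-15)+3 = -12
m=1,n=4: odd sum, res = (-12)-4 = -16
m=1,n=5: even sum, res = (-16)+5 = -11
m=1,n=6: odd sum, res = (-11)-6 = -17
m=1,n=7: even sum, res = (-17)+7 = -10
m=2,n=3: odd sum, res = (-10)-3 = -13
m=2,n=4: even sum, res = (-13)+8 = -5
m=2,n=5: odd sum, res = (-5)-5 = -10
m=2,n=6: even sum, res = (-10)+12 = 2
m=2,n=7: odd sum, res = 2-7 = -5
m=3,n=3: even sum, res = (-5)+9 = 4
m=3,n=4: odd sum, res = 4-4 = 0
m=3,n=5: even sum, res = 0+15 = 15
m=3,n=6: odd sum, res = 15-6 = 9
m=3,n=7: even sum, res = 9+21 = 30
m=4,n=3: odd sum, res = 30-3 = 27
m=4,n=4: even sum, res = 27+16 = 43
m=4,n=5: odd sum, res = 43-5 = 38
m=4,n=6: even sum, res = 38+24 = 62
m=4,n=7: odd sum, res = 62-7 = 55

55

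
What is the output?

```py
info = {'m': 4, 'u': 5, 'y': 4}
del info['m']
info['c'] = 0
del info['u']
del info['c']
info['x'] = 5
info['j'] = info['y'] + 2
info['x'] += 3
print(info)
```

{'y': 4, 'x': 8, 'j': 6}

del 'm' → {'u': 5, 'y': 4}
info['c'] = 0 → {'u': 5, 'y': 4, 'c': 0}
del 'u' → {'y': 4, 'c': 0}
del 'c' → {'y': 4}
info['x'] = 5 → {'y': 4, 'x': 5}
info['j'] = info['y']+2 = 6 → {'y': 4, 'x': 5, 'j': 6}
info['x'] = 5+3 = 8 → {'y': 4, 'x': 8, 'j': 6}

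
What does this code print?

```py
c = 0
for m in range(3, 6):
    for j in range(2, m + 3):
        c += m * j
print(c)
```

257

m=3,j=2: c = 0+6 = 6
m=3,j=3: c = 6+9 = 15
m=3,j=4: c = 15+12 = 27
m=3,j=5: c = 27+15 = 42
m=4,j=2: c = 42+8 = 50
m=4,j=3: c = 50+12 = 62
m=4,j=4: c = 62+16 = 78
m=4,j=5: c = 78+20 = 98
m=4,j=6: c = 98+24 = 122
m=5,j=2: c = 122+10 = 132
m=5,j=3: c = 132+15 = 147
m=5,j=4: c = 147+20 = 167
m=5,j=5: c = 167+25 = 192
m=5,j=6: c = 192+30 = 222
m=5,j=7: c = 222+35 = 257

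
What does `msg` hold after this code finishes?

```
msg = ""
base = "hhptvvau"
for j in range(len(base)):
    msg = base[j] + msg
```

'uavvtphh'

j=0: prepend 'h' → 'h'
j=1: prepend 'h' → 'hh'
j=2: prepend 'p' → 'phh'
j=3: prepend 't' → 'tphh'
j=4: prepend 'v' → 'vtphh'
j=5: prepend 'v' → 'vvtphh'
j=6: prepend 'a' → 'avvtphh'
j=7: prepend 'u' → 'uavvtphh'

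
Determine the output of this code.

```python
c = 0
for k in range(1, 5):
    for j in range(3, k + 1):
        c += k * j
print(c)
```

k=3,j=3: c = 0+9 = 9
k=4,j=3: c = 9+12 = 21
k=4,j=4: c = 21+16 = 37

37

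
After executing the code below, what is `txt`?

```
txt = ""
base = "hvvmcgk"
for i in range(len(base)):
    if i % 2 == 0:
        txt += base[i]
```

i=0: add 'h' → 'h'
i=1: skip
i=2: add 'v' → 'hv'
i=3: skip
i=4: add 'c' → 'hvc'
i=5: skip
i=6: add 'k' → 'hvck'

'hvck'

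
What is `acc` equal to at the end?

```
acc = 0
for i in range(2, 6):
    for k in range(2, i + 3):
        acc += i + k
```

138

i=2,k=2: acc = 0+4 = 4
i=2,k=3: acc = 4+5 = 9
i=2,k=4: acc = 9+6 = 15
i=3,k=2: acc = 15+5 = 20
i=3,k=3: acc = 20+6 = 26
i=3,k=4: acc = 26+7 = 33
i=3,k=5: acc = 33+8 = 41
i=4,k=2: acc = 41+6 = 47
i=4,k=3: acc = 47+7 = 54
i=4,k=4: acc = 54+8 = 62
i=4,k=5: acc = 62+9 = 71
i=4,k=6: acc = 71+10 = 81
i=5,k=2: acc = 81+7 = 88
i=5,k=3: acc = 88+8 = 96
i=5,k=4: acc = 96+9 = 105
i=5,k=5: acc = 105+10 = 115
i=5,k=6: acc = 115+11 = 126
i=5,k=7: acc = 126+12 = 138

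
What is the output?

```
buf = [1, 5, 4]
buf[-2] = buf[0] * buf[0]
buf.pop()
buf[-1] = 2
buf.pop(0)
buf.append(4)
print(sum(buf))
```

6

buf[-2] = buf[0]*buf[0] = 1*1 = 1 → [1, 1, 4]
pop() removes 4 → [1, 1]
buf[-1] = 2 → [1, 2]
pop(0) removes 1 → [2]
append 4 → [2, 4]
sum = 6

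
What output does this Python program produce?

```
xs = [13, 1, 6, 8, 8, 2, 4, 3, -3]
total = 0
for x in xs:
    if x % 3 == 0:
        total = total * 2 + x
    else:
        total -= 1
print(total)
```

-5

x=13: not %3==0, total = 0-1 = -1
x=1: not %3==0, total = (-1)-1 = -2
x=6: %3==0, total = (-2)*2+6 = 2
x=8: not %3==0, total = 2-1 = 1
x=8: not %3==0, total = 1-1 = 0
x=2: not %3==0, total = 0-1 = -1
x=4: not %3==0, total = (-1)-1 = -2
x=3: %3==0, total = (-2)*2+3 = -1
x=-3: %3==0, total = (-1)*2+(-3) = -5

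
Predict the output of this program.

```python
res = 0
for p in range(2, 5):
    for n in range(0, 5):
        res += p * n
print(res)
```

90

p=2,n=0: res = 0+0 = 0
p=2,n=1: res = 0+2 = 2
p=2,n=2: res = 2+4 = 6
p=2,n=3: res = 6+6 = 12
p=2,n=4: res = 12+8 = 20
p=3,n=0: res = 20+0 = 20
p=3,n=1: res = 20+3 = 23
p=3,n=2: res = 23+6 = 29
p=3,n=3: res = 29+9 = 38
p=3,n=4: res = 38+12 = 50
p=4,n=0: res = 50+0 = 50
p=4,n=1: res = 50+4 = 54
p=4,n=2: res = 54+8 = 62
p=4,n=3: res = 62+12 = 74
p=4,n=4: res = 74+16 = 90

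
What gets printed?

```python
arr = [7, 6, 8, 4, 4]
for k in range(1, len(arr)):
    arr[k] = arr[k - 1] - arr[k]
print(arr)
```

[7, 1, -7, -11, -15]

k=1: arr[1] = 7-6 = 1 → [7, 1, 8, 4, 4]
k=2: arr[2] = 1-8 = -7 → [7, 1, -7, 4, 4]
k=3: arr[3] = (-7)-4 = -11 → [7, 1, -7, -11, 4]
k=4: arr[4] = (-11)-4 = -15 → [7, 1, -7, -11, -15]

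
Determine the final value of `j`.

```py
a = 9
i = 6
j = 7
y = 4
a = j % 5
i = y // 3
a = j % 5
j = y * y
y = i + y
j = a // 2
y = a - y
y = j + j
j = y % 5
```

2

a = 7%5 = 2
i = 4//3 = 1
a = 7%5 = 2
j = 4*4 = 16
y = 1+4 = 5
j = 2//2 = 1
y = 2-5 = -3
y = 1+1 = 2
j = 2%5 = 2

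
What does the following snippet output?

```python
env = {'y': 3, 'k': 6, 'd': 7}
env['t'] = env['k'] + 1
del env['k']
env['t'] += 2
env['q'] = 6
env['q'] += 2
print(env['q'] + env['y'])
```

11

env['t'] = env['k']+1 = 7 → {'y': 3, 'k': 6, 'd': 7, 't': 7}
del 'k' → {'y': 3, 'd': 7, 't': 7}
env['t'] = 7+2 = 9 → {'y': 3, 'd': 7, 't': 9}
env['q'] = 6 → {'y': 3, 'd': 7, 't': 9, 'q': 6}
env['q'] = 6+2 = 8 → {'y': 3, 'd': 7, 't': 9, 'q': 8}
env['q']+env['y'] = 8+3 = 11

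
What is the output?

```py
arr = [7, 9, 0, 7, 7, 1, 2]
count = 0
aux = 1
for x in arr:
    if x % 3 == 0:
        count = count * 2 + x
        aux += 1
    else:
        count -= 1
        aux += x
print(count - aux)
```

x=7: not %3==0, count = 0-1 = -1; aux=8
x=9: %3==0, count = (-1)*2+9 = 7; aux=9
x=0: %3==0, count = 7*2+0 = 14; aux=10
x=7: not %3==0, count = 14-1 = 13; aux=17
x=7: not %3==0, count = 13-1 = 12; aux=24
x=1: not %3==0, count = 12-1 = 11; aux=25
x=2: not %3==0, count = 11-1 = 10; aux=27
count-aux = 10-27 = -17

-17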